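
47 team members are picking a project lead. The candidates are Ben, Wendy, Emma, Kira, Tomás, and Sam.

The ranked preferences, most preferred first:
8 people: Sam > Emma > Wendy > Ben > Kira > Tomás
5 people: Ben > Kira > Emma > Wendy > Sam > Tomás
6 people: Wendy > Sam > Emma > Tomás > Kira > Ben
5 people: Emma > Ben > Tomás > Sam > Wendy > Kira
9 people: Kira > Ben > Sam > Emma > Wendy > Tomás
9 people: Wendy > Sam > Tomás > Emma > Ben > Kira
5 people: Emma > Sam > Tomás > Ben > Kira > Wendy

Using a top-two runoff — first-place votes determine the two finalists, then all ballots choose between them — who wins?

Emma

Round 1 first-place votes: Ben 5, Wendy 15, Emma 10, Kira 9, Tomás 0, Sam 8. Wendy and Emma advance.
Runoff: Wendy is ranked above Emma on 15 ballots, Emma above Wendy on 32.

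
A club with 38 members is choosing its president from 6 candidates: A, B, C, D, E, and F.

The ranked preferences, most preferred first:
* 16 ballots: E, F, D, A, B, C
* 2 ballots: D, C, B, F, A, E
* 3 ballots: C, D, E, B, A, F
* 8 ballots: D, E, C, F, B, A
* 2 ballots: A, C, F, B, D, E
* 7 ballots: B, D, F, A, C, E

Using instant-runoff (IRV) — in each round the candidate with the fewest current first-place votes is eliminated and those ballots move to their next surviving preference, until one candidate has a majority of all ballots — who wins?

Round 1: A 2, B 7, C 3, D 10, E 16, F 0. F eliminated.
Round 2: A 2, B 7, C 3, D 10, E 16. A eliminated.
Round 3: B 7, C 5, D 10, E 16. C eliminated.
Round 4: B 9, D 13, E 16. B eliminated.
Round 5: D 22, E 16. D has a majority (≥20).

D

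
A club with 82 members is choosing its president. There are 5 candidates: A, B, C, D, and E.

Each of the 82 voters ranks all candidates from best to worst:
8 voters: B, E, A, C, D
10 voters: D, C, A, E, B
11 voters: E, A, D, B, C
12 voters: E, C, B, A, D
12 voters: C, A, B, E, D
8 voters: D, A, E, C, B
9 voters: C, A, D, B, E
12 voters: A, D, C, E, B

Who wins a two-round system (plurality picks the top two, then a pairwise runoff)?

C

Round 1 first-place votes: A 12, B 8, C 21, D 18, E 23. E and C advance.
Runoff: E is ranked above C on 39 ballots, C above E on 43.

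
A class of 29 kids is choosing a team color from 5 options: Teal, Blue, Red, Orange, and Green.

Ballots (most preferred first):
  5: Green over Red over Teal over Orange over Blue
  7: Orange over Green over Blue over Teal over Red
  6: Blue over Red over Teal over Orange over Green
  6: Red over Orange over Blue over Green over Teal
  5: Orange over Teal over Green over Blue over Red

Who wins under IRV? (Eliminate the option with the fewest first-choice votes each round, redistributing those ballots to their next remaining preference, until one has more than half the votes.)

Red

Round 1: Teal 0, Blue 6, Red 6, Orange 12, Green 5. Teal eliminated.
Round 2: Blue 6, Red 6, Orange 12, Green 5. Green eliminated.
Round 3: Blue 6, Red 11, Orange 12. Blue eliminated.
Round 4: Red 17, Orange 12. Red has a majority (≥15).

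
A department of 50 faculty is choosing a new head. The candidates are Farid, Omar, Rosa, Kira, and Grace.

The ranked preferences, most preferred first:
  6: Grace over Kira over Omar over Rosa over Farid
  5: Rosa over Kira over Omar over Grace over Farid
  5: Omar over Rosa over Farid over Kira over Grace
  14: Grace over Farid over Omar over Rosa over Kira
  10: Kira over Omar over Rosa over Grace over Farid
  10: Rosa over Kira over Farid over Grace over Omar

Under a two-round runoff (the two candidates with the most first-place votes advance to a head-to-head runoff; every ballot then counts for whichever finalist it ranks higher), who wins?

Rosa

Round 1 first-place votes: Farid 0, Omar 5, Rosa 15, Kira 10, Grace 20. Grace and Rosa advance.
Runoff: Grace is ranked above Rosa on 20 ballots, Rosa above Grace on 30.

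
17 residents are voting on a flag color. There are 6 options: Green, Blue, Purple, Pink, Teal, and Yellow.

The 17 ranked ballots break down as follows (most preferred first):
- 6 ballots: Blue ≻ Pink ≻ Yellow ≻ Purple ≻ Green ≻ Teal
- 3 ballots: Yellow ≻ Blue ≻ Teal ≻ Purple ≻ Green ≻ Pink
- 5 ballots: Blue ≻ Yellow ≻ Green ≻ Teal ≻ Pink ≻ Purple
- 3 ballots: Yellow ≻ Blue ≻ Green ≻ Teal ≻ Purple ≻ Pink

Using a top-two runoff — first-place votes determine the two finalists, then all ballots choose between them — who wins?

Blue

Round 1 first-place votes: Green 0, Blue 11, Purple 0, Pink 0, Teal 0, Yellow 6. Blue and Yellow advance.
Runoff: Blue is ranked above Yellow on 11 ballots, Yellow above Blue on 6.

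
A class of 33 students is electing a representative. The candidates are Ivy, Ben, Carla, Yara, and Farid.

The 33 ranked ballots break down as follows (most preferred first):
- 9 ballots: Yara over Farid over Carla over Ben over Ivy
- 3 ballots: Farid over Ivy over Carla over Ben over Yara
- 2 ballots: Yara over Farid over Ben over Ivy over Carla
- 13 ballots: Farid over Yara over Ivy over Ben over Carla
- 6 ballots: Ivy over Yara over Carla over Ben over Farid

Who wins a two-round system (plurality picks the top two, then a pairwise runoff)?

Yara

Round 1 first-place votes: Ivy 6, Ben 0, Carla 0, Yara 11, Farid 16. Farid and Yara advance.
Runoff: Farid is ranked above Yara on 16 ballots, Yara above Farid on 17.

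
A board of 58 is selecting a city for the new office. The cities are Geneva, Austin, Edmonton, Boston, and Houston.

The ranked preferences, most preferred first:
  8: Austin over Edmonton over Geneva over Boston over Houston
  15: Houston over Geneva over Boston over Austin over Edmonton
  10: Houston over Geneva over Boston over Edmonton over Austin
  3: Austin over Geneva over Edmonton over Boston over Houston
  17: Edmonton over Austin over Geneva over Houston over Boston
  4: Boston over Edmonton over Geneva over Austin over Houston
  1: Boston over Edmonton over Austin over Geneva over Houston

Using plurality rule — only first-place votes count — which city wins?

Houston

First-place votes: Geneva 0, Austin 11, Edmonton 17, Boston 5, Houston 25.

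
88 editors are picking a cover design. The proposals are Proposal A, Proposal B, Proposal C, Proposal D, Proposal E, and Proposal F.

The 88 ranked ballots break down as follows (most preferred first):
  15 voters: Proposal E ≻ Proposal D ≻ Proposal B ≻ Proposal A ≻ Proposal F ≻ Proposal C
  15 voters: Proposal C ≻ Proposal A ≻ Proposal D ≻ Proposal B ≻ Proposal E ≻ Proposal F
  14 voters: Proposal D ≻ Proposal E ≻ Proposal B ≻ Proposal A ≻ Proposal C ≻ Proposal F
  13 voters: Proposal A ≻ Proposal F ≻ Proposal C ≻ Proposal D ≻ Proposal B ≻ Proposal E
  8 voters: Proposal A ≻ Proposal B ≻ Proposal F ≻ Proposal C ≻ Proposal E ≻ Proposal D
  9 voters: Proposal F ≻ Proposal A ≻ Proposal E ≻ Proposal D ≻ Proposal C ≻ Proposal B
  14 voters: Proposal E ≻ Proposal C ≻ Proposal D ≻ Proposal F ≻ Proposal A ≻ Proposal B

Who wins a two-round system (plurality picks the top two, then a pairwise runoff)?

Proposal A

Round 1 first-place votes: Proposal A 21, Proposal B 0, Proposal C 15, Proposal D 14, Proposal E 29, Proposal F 9. Proposal E and Proposal A advance.
Runoff: Proposal E is ranked above Proposal A on 43 ballots, Proposal A above Proposal E on 45.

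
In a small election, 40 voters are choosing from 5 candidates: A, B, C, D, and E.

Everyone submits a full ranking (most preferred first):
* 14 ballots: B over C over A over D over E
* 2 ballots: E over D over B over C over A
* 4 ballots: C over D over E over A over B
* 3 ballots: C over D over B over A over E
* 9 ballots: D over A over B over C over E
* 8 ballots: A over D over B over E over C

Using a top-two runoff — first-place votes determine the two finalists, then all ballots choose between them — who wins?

D

Round 1 first-place votes: A 8, B 14, C 7, D 9, E 2. B and D advance.
Runoff: B is ranked above D on 14 ballots, D above B on 26.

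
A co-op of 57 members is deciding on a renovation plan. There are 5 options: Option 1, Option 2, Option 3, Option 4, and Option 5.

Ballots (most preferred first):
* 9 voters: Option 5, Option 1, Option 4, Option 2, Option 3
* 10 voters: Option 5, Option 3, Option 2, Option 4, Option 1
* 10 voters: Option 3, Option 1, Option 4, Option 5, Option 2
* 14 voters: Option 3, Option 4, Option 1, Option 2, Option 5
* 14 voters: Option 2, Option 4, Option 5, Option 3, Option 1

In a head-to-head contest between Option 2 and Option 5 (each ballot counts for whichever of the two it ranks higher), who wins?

Option 5

Option 2 is ranked above Option 5 on 28 ballots; Option 5 above Option 2 on 29.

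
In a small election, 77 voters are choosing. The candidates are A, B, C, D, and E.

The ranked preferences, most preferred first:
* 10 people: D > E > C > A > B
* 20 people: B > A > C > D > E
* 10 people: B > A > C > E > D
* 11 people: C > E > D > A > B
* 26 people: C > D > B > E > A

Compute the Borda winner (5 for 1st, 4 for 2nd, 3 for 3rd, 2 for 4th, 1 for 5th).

C

A: 10×2 + 20×4 + 10×4 + 11×2 + 26×1 = 188
B: 10×1 + 20×5 + 10×5 + 11×1 + 26×3 = 249
C: 10×3 + 20×3 + 10×3 + 11×5 + 26×5 = 305
D: 10×5 + 20×2 + 10×1 + 11×3 + 26×4 = 237
E: 10×4 + 20×1 + 10×2 + 11×4 + 26×2 = 176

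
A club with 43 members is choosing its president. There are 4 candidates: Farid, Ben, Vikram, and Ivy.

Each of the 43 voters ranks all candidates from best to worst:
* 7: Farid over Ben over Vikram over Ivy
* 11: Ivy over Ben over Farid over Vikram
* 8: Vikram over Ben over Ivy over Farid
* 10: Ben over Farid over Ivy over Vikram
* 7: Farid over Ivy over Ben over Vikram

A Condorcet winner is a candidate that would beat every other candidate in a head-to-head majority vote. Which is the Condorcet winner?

Ben vs Farid: 29–14
Ben vs Vikram: 35–8
Ben vs Ivy: 25–18
Ben beats every other candidate.

Ben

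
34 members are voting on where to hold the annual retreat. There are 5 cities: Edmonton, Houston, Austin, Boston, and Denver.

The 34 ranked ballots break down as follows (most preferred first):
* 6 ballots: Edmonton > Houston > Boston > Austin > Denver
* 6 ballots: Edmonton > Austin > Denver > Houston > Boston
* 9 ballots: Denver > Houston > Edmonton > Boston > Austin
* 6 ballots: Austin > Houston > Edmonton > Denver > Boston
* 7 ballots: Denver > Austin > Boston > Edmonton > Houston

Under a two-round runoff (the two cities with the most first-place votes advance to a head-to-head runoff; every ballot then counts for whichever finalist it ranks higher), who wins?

Round 1 first-place votes: Edmonton 12, Houston 0, Austin 6, Boston 0, Denver 16. Denver and Edmonton advance.
Runoff: Denver is ranked above Edmonton on 16 ballots, Edmonton above Denver on 18.

Edmonton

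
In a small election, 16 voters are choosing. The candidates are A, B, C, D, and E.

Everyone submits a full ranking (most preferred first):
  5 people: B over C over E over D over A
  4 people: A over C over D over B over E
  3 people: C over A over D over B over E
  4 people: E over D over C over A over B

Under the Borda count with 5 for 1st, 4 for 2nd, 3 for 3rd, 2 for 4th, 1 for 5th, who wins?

A: 5×1 + 4×5 + 3×4 + 4×2 = 45
B: 5×5 + 4×2 + 3×2 + 4×1 = 43
C: 5×4 + 4×4 + 3×5 + 4×3 = 63
D: 5×2 + 4×3 + 3×3 + 4×4 = 47
E: 5×3 + 4×1 + 3×1 + 4×5 = 42

C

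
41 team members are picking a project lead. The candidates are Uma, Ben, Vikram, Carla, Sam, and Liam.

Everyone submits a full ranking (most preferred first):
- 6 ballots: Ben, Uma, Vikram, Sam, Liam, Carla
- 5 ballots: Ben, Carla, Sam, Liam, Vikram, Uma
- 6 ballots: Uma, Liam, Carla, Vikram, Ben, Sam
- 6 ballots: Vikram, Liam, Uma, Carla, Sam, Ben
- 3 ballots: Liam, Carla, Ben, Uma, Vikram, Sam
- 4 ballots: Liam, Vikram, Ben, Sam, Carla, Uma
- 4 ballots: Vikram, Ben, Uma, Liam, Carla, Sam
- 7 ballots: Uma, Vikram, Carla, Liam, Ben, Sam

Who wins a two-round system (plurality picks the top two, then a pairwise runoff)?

Round 1 first-place votes: Uma 13, Ben 11, Vikram 10, Carla 0, Sam 0, Liam 7. Uma and Ben advance.
Runoff: Uma is ranked above Ben on 19 ballots, Ben above Uma on 22.

Ben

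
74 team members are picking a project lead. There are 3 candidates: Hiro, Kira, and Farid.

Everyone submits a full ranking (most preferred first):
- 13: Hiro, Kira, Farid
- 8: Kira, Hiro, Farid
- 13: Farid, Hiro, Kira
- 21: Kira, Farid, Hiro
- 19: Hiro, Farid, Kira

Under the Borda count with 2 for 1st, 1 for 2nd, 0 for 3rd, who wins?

Hiro: 13×2 + 8×1 + 13×1 + 21×0 + 19×2 = 85
Kira: 13×1 + 8×2 + 13×0 + 21×2 + 19×0 = 71
Farid: 13×0 + 8×0 + 13×2 + 21×1 + 19×1 = 66

Hiro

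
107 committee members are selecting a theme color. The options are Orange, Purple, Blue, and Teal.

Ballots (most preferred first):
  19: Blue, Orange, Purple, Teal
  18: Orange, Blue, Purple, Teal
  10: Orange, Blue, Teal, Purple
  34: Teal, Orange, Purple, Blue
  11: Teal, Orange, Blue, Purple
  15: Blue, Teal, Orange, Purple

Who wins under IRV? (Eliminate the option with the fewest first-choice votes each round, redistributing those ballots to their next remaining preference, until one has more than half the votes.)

Blue

Round 1: Orange 28, Purple 0, Blue 34, Teal 45. Purple eliminated.
Round 2: Orange 28, Blue 34, Teal 45. Orange eliminated.
Round 3: Blue 62, Teal 45. Blue has a majority (≥54).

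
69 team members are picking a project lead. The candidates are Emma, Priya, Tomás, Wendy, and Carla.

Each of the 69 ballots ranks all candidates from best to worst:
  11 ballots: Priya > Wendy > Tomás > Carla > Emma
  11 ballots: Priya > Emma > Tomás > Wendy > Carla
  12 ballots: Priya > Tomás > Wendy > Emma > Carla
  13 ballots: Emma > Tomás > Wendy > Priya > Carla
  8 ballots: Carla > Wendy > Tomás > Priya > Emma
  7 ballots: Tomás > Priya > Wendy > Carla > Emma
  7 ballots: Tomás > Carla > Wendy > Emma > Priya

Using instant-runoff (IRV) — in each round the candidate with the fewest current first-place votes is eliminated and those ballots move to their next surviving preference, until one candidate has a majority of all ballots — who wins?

Round 1: Emma 13, Priya 34, Tomás 14, Wendy 0, Carla 8. Wendy eliminated.
Round 2: Emma 13, Priya 34, Tomás 14, Carla 8. Carla eliminated.
Round 3: Emma 13, Priya 34, Tomás 22. Emma eliminated.
Round 4: Priya 34, Tomás 35. Tomás has a majority (≥35).

Tomás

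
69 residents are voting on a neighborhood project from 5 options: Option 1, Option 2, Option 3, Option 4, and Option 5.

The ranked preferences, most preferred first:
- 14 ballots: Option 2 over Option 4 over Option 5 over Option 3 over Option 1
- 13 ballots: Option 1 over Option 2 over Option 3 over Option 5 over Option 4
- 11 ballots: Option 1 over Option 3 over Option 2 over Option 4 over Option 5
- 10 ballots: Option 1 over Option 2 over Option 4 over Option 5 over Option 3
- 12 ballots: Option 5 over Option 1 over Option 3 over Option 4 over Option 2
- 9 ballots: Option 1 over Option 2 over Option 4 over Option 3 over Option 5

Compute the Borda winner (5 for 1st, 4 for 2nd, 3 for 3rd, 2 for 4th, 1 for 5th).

Option 1: 14×1 + 13×5 + 11×5 + 10×5 + 12×4 + 9×5 = 277
Option 2: 14×5 + 13×4 + 11×3 + 10×4 + 12×1 + 9×4 = 243
Option 3: 14×2 + 13×3 + 11×4 + 10×1 + 12×3 + 9×2 = 175
Option 4: 14×4 + 13×1 + 11×2 + 10×3 + 12×2 + 9×3 = 172
Option 5: 14×3 + 13×2 + 11×1 + 10×2 + 12×5 + 9×1 = 168

Option 1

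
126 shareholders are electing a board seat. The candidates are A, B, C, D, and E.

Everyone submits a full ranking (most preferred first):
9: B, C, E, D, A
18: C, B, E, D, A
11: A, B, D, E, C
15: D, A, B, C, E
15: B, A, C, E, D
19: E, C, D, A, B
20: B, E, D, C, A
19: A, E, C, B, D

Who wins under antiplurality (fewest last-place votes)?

C

Last-place votes: A 47, B 19, C 11, D 34, E 15.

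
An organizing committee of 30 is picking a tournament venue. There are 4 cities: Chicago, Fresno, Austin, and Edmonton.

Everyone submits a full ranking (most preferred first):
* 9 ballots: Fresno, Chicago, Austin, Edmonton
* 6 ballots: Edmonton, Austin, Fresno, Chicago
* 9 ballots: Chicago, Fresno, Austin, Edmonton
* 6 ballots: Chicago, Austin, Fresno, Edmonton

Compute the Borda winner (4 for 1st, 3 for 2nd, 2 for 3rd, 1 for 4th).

Chicago

Chicago: 9×3 + 6×1 + 9×4 + 6×4 = 93
Fresno: 9×4 + 6×2 + 9×3 + 6×2 = 87
Austin: 9×2 + 6×3 + 9×2 + 6×3 = 72
Edmonton: 9×1 + 6×4 + 9×1 + 6×1 = 48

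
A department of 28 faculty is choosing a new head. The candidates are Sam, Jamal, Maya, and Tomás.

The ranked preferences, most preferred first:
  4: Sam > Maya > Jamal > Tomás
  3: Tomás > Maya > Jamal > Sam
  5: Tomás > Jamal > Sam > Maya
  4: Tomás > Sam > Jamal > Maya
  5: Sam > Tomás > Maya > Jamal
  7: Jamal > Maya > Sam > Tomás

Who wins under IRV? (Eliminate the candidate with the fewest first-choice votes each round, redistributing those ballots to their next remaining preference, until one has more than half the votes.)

Round 1: Sam 9, Jamal 7, Maya 0, Tomás 12. Maya eliminated.
Round 2: Sam 9, Jamal 7, Tomás 12. Jamal eliminated.
Round 3: Sam 16, Tomás 12. Sam has a majority (≥15).

Sam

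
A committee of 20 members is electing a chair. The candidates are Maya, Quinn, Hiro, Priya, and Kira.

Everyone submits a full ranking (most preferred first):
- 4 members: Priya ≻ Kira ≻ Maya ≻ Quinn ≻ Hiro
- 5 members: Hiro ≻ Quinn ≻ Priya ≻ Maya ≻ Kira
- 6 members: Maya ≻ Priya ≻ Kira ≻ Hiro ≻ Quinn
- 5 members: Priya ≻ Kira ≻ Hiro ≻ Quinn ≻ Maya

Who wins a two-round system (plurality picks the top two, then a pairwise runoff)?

Round 1 first-place votes: Maya 6, Quinn 0, Hiro 5, Priya 9, Kira 0. Priya and Maya advance.
Runoff: Priya is ranked above Maya on 14 ballots, Maya above Priya on 6.

Priya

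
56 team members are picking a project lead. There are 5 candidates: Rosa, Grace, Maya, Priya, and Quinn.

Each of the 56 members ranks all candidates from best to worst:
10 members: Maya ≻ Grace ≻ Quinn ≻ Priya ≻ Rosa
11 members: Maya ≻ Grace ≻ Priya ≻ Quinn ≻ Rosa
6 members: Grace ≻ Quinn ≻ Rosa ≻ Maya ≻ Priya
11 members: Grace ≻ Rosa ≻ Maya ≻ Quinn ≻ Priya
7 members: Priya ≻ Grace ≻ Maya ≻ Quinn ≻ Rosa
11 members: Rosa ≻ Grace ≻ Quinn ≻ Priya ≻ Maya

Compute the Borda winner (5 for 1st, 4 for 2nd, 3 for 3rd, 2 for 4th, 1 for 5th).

Grace

Rosa: 10×1 + 11×1 + 6×3 + 11×4 + 7×1 + 11×5 = 145
Grace: 10×4 + 11×4 + 6×5 + 11×5 + 7×4 + 11×4 = 241
Maya: 10×5 + 11×5 + 6×2 + 11×3 + 7×3 + 11×1 = 182
Priya: 10×2 + 11×3 + 6×1 + 11×1 + 7×5 + 11×2 = 127
Quinn: 10×3 + 11×2 + 6×4 + 11×2 + 7×2 + 11×3 = 145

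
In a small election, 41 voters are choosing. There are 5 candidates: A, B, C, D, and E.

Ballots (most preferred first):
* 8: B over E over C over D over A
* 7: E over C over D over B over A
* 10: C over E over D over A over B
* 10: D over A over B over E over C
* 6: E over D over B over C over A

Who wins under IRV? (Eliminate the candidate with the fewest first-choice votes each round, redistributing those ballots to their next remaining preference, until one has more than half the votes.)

E

Round 1: A 0, B 8, C 10, D 10, E 13. A eliminated.
Round 2: B 8, C 10, D 10, E 13. B eliminated.
Round 3: C 10, D 10, E 21. E has a majority (≥21).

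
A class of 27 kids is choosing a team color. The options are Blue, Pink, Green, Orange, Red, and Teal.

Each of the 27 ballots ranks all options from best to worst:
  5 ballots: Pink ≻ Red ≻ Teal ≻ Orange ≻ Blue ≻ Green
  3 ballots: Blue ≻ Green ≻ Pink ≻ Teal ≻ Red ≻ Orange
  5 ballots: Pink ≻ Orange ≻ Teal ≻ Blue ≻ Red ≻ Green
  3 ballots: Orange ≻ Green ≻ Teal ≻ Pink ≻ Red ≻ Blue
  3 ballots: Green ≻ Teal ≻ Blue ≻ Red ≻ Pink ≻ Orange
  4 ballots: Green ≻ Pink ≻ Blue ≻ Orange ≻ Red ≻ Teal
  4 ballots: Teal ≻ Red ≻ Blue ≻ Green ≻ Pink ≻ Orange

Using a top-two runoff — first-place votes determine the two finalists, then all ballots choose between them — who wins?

Green

Round 1 first-place votes: Blue 3, Pink 10, Green 7, Orange 3, Red 0, Teal 4. Pink and Green advance.
Runoff: Pink is ranked above Green on 10 ballots, Green above Pink on 17.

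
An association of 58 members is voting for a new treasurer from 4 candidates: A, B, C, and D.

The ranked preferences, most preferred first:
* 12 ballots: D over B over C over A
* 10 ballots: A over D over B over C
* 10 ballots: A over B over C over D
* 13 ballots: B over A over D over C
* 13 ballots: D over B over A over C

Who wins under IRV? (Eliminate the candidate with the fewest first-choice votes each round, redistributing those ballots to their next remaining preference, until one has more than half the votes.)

Round 1: A 20, B 13, C 0, D 25. C eliminated.
Round 2: A 20, B 13, D 25. B eliminated.
Round 3: A 33, D 25. A has a majority (≥30).

A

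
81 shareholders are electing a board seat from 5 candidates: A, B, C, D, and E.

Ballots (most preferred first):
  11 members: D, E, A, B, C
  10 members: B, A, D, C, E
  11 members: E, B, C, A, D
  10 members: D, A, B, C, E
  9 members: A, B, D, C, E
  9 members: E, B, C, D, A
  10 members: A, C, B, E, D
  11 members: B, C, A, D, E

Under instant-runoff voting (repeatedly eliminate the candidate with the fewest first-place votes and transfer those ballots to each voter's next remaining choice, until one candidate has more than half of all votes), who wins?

B

Round 1: A 19, B 21, C 0, D 21, E 20. C eliminated.
Round 2: A 19, B 21, D 21, E 20. A eliminated.
Round 3: B 40, D 21, E 20. E eliminated.
Round 4: B 60, D 21. B has a majority (≥41).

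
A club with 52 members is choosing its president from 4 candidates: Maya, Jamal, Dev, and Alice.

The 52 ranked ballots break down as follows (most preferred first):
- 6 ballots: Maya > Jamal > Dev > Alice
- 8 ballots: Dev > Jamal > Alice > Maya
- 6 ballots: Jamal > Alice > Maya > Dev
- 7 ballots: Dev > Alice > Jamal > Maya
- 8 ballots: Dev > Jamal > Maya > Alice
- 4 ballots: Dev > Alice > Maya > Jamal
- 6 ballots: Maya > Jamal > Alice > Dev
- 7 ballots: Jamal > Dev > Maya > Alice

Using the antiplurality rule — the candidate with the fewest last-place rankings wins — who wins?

Last-place votes: Maya 15, Jamal 4, Dev 12, Alice 21.

Jamal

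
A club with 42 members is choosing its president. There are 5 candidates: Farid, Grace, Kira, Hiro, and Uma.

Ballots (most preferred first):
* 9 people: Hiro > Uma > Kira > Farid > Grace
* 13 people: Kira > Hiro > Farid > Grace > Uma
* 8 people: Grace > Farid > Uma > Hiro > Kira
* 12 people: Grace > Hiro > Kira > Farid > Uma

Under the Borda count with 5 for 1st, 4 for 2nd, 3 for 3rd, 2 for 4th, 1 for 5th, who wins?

Farid: 9×2 + 13×3 + 8×4 + 12×2 = 113
Grace: 9×1 + 13×2 + 8×5 + 12×5 = 135
Kira: 9×3 + 13×5 + 8×1 + 12×3 = 136
Hiro: 9×5 + 13×4 + 8×2 + 12×4 = 161
Uma: 9×4 + 13×1 + 8×3 + 12×1 = 85

Hiro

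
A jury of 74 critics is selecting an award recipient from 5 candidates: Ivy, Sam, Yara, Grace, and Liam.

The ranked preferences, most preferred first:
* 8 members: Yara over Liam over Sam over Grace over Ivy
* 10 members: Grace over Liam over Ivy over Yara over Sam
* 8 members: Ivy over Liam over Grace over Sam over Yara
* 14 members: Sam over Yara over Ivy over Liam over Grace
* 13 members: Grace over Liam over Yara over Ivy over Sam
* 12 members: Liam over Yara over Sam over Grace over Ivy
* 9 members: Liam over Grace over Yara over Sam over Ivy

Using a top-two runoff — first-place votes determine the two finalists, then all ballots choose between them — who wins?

Round 1 first-place votes: Ivy 8, Sam 14, Yara 8, Grace 23, Liam 21. Grace and Liam advance.
Runoff: Grace is ranked above Liam on 23 ballots, Liam above Grace on 51.

Liam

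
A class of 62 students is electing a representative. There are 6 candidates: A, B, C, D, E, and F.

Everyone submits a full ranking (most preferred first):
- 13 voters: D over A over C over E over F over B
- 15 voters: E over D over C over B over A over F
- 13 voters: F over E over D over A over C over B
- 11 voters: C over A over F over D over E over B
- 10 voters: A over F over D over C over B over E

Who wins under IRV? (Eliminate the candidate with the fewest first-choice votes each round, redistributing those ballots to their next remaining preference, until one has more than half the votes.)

Round 1: A 10, B 0, C 11, D 13, E 15, F 13. B eliminated.
Round 2: A 10, C 11, D 13, E 15, F 13. A eliminated.
Round 3: C 11, D 13, E 15, F 23. C eliminated.
Round 4: D 13, E 15, F 34. F has a majority (≥32).

F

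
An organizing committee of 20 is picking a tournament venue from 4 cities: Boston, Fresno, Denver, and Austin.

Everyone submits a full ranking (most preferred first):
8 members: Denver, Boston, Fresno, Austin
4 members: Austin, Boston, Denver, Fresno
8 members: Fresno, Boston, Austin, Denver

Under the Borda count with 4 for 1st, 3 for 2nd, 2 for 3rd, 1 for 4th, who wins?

Boston

Boston: 8×3 + 4×3 + 8×3 = 60
Fresno: 8×2 + 4×1 + 8×4 = 52
Denver: 8×4 + 4×2 + 8×1 = 48
Austin: 8×1 + 4×4 + 8×2 = 40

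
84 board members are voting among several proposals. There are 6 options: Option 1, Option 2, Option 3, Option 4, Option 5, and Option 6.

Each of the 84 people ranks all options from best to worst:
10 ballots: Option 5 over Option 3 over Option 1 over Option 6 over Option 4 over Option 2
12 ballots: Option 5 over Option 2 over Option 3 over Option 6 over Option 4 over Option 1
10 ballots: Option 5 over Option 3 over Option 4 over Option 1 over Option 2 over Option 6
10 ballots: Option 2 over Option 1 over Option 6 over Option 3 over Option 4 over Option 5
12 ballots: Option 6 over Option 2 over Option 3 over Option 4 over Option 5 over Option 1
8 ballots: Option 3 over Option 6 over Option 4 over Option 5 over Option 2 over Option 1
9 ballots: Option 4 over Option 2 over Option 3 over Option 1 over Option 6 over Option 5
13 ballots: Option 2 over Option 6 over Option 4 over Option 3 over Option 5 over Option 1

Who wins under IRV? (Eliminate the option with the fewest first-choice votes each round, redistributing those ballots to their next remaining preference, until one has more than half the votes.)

Option 2

Round 1: Option 1 0, Option 2 23, Option 3 8, Option 4 9, Option 5 32, Option 6 12. Option 1 eliminated.
Round 2: Option 2 23, Option 3 8, Option 4 9, Option 5 32, Option 6 12. Option 3 eliminated.
Round 3: Option 2 23, Option 4 9, Option 5 32, Option 6 20. Option 4 eliminated.
Round 4: Option 2 32, Option 5 32, Option 6 20. Option 6 eliminated.
Round 5: Option 2 44, Option 5 40. Option 2 has a majority (≥43).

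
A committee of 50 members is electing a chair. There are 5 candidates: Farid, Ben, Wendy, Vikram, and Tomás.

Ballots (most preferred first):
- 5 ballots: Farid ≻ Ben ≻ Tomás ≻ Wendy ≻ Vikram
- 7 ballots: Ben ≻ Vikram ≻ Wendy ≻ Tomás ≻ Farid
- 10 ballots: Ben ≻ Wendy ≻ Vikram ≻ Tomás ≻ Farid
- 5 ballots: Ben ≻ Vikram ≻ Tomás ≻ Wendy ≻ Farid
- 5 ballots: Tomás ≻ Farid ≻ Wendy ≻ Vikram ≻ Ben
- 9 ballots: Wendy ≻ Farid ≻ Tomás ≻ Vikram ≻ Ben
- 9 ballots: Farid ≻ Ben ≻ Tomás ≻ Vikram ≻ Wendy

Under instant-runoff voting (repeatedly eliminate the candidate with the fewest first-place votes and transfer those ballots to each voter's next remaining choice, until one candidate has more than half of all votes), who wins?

Farid

Round 1: Farid 14, Ben 22, Wendy 9, Vikram 0, Tomás 5. Vikram eliminated.
Round 2: Farid 14, Ben 22, Wendy 9, Tomás 5. Tomás eliminated.
Round 3: Farid 19, Ben 22, Wendy 9. Wendy eliminated.
Round 4: Farid 28, Ben 22. Farid has a majority (≥26).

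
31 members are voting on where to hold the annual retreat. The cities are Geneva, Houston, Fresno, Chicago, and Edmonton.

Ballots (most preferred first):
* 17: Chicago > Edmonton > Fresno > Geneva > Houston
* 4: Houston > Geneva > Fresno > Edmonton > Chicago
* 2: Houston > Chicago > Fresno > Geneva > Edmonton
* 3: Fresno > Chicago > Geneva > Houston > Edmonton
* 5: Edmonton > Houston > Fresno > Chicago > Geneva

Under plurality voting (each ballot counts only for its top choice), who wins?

First-place votes: Geneva 0, Houston 6, Fresno 3, Chicago 17, Edmonton 5.

Chicago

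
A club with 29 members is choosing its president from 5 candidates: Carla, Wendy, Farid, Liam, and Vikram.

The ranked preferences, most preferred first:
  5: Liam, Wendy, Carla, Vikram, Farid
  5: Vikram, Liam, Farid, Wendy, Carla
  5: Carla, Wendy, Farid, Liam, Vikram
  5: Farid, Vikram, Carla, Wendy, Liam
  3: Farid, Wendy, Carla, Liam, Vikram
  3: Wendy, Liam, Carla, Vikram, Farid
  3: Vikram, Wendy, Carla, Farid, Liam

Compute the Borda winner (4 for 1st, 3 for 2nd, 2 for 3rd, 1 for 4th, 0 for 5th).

Carla: 5×2 + 5×0 + 5×4 + 5×2 + 3×2 + 3×2 + 3×2 = 58
Wendy: 5×3 + 5×1 + 5×3 + 5×1 + 3×3 + 3×4 + 3×3 = 70
Farid: 5×0 + 5×2 + 5×2 + 5×4 + 3×4 + 3×0 + 3×1 = 55
Liam: 5×4 + 5×3 + 5×1 + 5×0 + 3×1 + 3×3 + 3×0 = 52
Vikram: 5×1 + 5×4 + 5×0 + 5×3 + 3×0 + 3×1 + 3×4 = 55

Wendy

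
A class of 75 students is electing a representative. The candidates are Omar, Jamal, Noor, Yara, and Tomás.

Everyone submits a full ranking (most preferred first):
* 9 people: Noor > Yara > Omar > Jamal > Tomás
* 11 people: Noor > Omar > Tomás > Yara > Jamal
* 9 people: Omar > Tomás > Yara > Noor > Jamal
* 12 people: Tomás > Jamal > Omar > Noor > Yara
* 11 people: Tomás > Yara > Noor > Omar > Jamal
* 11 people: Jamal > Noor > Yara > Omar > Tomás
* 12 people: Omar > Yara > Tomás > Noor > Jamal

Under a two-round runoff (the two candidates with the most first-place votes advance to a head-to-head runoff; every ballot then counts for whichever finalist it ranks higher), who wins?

Round 1 first-place votes: Omar 21, Jamal 11, Noor 20, Yara 0, Tomás 23. Tomás and Omar advance.
Runoff: Tomás is ranked above Omar on 23 ballots, Omar above Tomás on 52.

Omar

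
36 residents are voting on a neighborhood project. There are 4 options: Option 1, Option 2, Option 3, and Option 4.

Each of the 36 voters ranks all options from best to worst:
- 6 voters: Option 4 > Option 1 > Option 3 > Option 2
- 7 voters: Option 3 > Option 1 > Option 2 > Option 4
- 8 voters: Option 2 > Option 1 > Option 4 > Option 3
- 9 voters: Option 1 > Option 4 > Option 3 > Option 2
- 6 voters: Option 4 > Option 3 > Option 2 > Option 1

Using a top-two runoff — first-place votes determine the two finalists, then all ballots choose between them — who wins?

Option 1

Round 1 first-place votes: Option 1 9, Option 2 8, Option 3 7, Option 4 12. Option 4 and Option 1 advance.
Runoff: Option 4 is ranked above Option 1 on 12 ballots, Option 1 above Option 4 on 24.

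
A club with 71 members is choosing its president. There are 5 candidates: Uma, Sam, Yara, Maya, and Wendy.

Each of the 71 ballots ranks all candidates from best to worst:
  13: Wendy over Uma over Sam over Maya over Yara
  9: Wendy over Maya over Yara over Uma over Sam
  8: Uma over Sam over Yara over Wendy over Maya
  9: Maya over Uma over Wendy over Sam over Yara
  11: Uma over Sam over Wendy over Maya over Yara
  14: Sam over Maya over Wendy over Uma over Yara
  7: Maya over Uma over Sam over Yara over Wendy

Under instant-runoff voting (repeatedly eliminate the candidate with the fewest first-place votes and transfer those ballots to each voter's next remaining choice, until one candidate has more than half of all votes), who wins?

Round 1: Uma 19, Sam 14, Yara 0, Maya 16, Wendy 22. Yara eliminated.
Round 2: Uma 19, Sam 14, Maya 16, Wendy 22. Sam eliminated.
Round 3: Uma 19, Maya 30, Wendy 22. Uma eliminated.
Round 4: Maya 30, Wendy 41. Wendy has a majority (≥36).

Wendy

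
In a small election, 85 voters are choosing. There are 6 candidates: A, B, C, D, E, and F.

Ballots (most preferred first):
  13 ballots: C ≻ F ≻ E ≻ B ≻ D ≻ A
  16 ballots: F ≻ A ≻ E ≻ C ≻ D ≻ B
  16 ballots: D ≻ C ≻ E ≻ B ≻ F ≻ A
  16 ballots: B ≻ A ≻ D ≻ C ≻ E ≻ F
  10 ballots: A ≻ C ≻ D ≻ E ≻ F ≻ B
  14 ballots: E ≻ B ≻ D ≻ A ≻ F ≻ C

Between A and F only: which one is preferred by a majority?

A is ranked above F on 40 ballots; F above A on 45.

F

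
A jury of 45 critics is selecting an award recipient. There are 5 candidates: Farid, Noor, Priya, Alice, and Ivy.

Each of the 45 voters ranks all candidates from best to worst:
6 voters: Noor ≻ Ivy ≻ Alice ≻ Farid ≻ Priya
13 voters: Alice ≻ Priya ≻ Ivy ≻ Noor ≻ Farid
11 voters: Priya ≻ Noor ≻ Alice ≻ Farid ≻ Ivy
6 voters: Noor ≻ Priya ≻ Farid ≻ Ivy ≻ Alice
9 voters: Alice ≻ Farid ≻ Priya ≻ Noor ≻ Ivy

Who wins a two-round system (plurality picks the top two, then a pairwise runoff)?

Round 1 first-place votes: Farid 0, Noor 12, Priya 11, Alice 22, Ivy 0. Alice and Noor advance.
Runoff: Alice is ranked above Noor on 22 ballots, Noor above Alice on 23.

Noor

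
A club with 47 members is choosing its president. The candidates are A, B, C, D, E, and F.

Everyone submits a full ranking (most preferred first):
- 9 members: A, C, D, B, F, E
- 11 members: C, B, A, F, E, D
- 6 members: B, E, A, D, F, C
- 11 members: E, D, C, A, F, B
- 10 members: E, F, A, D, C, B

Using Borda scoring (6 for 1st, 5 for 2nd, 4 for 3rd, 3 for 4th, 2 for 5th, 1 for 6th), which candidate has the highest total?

A: 9×6 + 11×4 + 6×4 + 11×3 + 10×4 = 195
B: 9×3 + 11×5 + 6×6 + 11×1 + 10×1 = 139
C: 9×5 + 11×6 + 6×1 + 11×4 + 10×2 = 181
D: 9×4 + 11×1 + 6×3 + 11×5 + 10×3 = 150
E: 9×1 + 11×2 + 6×5 + 11×6 + 10×6 = 187
F: 9×2 + 11×3 + 6×2 + 11×2 + 10×5 = 135

A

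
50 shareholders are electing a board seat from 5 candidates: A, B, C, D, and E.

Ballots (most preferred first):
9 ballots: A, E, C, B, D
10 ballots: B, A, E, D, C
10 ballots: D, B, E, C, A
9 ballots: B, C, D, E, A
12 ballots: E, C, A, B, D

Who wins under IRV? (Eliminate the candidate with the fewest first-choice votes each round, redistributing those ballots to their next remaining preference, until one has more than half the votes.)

B

Round 1: A 9, B 19, C 0, D 10, E 12. C eliminated.
Round 2: A 9, B 19, D 10, E 12. A eliminated.
Round 3: B 19, D 10, E 21. D eliminated.
Round 4: B 29, E 21. B has a majority (≥26).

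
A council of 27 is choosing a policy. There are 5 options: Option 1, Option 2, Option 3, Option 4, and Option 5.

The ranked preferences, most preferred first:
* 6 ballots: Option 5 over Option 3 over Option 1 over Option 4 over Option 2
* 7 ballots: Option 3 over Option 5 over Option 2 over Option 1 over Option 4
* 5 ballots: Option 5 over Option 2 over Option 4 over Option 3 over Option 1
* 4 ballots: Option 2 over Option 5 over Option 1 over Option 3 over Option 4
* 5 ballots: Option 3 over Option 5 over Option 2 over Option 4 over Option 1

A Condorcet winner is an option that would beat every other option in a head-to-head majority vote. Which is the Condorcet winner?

Option 5 vs Option 1: 27–0
Option 5 vs Option 2: 23–4
Option 5 vs Option 3: 15–12
Option 5 vs Option 4: 27–0
Option 5 beats every other option.

Option 5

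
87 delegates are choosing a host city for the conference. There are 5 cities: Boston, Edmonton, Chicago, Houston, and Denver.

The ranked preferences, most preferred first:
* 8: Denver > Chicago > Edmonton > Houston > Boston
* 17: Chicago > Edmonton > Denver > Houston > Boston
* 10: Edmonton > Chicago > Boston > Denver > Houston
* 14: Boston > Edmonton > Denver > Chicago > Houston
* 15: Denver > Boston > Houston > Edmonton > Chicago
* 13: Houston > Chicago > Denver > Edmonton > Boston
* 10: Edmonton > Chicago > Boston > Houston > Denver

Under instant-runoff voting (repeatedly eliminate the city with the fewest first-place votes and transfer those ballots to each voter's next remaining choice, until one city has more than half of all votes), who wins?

Round 1: Boston 14, Edmonton 20, Chicago 17, Houston 13, Denver 23. Houston eliminated.
Round 2: Boston 14, Edmonton 20, Chicago 30, Denver 23. Boston eliminated.
Round 3: Edmonton 34, Chicago 30, Denver 23. Denver eliminated.
Round 4: Edmonton 49, Chicago 38. Edmonton has a majority (≥44).

Edmonton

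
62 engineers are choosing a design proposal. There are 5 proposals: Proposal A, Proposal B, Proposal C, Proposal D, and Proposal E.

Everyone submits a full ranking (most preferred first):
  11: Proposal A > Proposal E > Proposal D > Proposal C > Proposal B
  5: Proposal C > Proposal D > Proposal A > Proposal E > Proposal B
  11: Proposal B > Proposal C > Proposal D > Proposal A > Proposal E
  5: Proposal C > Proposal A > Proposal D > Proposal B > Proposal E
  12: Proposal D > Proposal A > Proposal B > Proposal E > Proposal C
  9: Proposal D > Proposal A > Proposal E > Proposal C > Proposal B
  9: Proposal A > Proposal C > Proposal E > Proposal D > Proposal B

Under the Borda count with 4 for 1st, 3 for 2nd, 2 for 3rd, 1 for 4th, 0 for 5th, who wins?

Proposal A

Proposal A: 11×4 + 5×2 + 11×1 + 5×3 + 12×3 + 9×3 + 9×4 = 179
Proposal B: 11×0 + 5×0 + 11×4 + 5×1 + 12×2 + 9×0 + 9×0 = 73
Proposal C: 11×1 + 5×4 + 11×3 + 5×4 + 12×0 + 9×1 + 9×3 = 120
Proposal D: 11×2 + 5×3 + 11×2 + 5×2 + 12×4 + 9×4 + 9×1 = 162
Proposal E: 11×3 + 5×1 + 11×0 + 5×0 + 12×1 + 9×2 + 9×2 = 86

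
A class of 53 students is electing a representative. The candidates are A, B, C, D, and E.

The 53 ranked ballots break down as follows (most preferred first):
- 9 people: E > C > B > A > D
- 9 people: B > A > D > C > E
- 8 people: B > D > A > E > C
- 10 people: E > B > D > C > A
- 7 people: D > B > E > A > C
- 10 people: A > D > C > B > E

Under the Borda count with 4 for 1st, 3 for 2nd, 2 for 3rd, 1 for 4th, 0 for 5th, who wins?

A: 9×1 + 9×3 + 8×2 + 10×0 + 7×1 + 10×4 = 99
B: 9×2 + 9×4 + 8×4 + 10×3 + 7×3 + 10×1 = 147
C: 9×3 + 9×1 + 8×0 + 10×1 + 7×0 + 10×2 = 66
D: 9×0 + 9×2 + 8×3 + 10×2 + 7×4 + 10×3 = 120
E: 9×4 + 9×0 + 8×1 + 10×4 + 7×2 + 10×0 = 98

B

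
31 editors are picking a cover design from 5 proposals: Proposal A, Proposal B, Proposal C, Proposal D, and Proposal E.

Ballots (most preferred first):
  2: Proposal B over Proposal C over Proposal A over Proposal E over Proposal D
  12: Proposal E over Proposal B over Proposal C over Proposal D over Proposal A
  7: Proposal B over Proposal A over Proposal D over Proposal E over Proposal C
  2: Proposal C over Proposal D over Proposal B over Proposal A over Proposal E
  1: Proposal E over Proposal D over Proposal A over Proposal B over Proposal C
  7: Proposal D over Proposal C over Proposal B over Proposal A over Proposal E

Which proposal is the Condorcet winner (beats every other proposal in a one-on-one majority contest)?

Proposal B

Proposal B vs Proposal A: 30–1
Proposal B vs Proposal C: 22–9
Proposal B vs Proposal D: 21–10
Proposal B vs Proposal E: 18–13
Proposal B beats every other proposal.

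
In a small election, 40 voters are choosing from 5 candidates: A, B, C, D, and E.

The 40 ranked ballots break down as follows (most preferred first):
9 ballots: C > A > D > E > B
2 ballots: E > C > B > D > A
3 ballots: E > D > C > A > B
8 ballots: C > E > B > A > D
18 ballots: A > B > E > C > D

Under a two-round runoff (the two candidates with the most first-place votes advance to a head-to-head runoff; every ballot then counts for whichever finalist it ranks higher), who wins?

Round 1 first-place votes: A 18, B 0, C 17, D 0, E 5. A and C advance.
Runoff: A is ranked above C on 18 ballots, C above A on 22.

C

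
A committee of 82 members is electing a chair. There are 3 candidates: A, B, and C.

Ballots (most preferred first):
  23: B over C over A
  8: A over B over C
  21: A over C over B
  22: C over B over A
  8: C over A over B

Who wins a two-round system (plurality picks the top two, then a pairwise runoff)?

C

Round 1 first-place votes: A 29, B 23, C 30. C and A advance.
Runoff: C is ranked above A on 53 ballots, A above C on 29.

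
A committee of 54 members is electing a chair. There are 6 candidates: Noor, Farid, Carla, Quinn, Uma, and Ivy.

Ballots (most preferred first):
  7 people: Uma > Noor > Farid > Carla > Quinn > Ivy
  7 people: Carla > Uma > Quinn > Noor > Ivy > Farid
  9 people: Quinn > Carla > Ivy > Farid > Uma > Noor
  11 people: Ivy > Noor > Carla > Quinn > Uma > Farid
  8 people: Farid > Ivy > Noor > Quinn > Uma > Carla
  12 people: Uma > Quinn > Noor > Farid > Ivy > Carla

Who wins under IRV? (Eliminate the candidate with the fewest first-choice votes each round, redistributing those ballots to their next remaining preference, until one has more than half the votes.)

Ivy

Round 1: Noor 0, Farid 8, Carla 7, Quinn 9, Uma 19, Ivy 11. Noor eliminated.
Round 2: Farid 8, Carla 7, Quinn 9, Uma 19, Ivy 11. Carla eliminated.
Round 3: Farid 8, Quinn 9, Uma 26, Ivy 11. Farid eliminated.
Round 4: Quinn 9, Uma 26, Ivy 19. Quinn eliminated.
Round 5: Uma 26, Ivy 28. Ivy has a majority (≥28).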